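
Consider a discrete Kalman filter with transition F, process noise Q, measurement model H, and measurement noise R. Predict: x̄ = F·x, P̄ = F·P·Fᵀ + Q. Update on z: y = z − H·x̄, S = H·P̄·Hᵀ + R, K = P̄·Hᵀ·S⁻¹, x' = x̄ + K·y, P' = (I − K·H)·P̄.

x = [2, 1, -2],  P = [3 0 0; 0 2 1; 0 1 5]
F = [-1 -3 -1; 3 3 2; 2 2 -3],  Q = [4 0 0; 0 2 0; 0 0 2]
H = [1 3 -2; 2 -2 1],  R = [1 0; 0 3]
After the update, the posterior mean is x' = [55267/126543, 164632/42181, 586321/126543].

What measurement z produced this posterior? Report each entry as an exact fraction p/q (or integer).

z = [3, -2]

x̄ = F·x = [-3, 5, 12]
P̄ = F·P·Fᵀ + Q = [36 -46 4; -46 79 -5; 4 -5 55]
S = H·P̄·Hᵀ + R = [736 -743; -743 922]
K = P̄·Hᵀ·S⁻¹ = [23404/126543 41918/126543; -1381/42181 -12779/42181; -57323/126543 -36175/126543]
x' − x̄ = [434896/126543, -46273/42181, -932195/126543] = K·y
y = (KᵀK)⁻¹·Kᵀ·(x' − x̄) = [15, 2]
z = y + H·x̄ = [15, 2] + [-12, -4] = [3, -2]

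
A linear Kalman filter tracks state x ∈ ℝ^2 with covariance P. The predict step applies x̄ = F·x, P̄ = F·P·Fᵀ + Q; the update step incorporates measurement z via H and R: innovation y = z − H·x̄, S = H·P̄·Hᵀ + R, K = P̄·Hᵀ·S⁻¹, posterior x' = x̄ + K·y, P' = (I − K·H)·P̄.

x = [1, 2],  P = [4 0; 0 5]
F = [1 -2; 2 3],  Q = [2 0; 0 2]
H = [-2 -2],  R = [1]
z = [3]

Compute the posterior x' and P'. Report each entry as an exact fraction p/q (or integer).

x̄ = F·x = [-3, 8]
P̄ = F·P·Fᵀ + Q = [26 -22; -22 63]
y = z − H·x̄ = [13]
S = H·P̄·Hᵀ + R = [181]
K = P̄·Hᵀ·S⁻¹ = [-8/181; -82/181]
x' = x̄ + K·y = [-647/181, 382/181]
P' = (I − K·H)·P̄ = [4642/181 -4638/181; -4638/181 4679/181]

x' = [-647/181, 382/181]
P' = [4642/181 -4638/181; -4638/181 4679/181]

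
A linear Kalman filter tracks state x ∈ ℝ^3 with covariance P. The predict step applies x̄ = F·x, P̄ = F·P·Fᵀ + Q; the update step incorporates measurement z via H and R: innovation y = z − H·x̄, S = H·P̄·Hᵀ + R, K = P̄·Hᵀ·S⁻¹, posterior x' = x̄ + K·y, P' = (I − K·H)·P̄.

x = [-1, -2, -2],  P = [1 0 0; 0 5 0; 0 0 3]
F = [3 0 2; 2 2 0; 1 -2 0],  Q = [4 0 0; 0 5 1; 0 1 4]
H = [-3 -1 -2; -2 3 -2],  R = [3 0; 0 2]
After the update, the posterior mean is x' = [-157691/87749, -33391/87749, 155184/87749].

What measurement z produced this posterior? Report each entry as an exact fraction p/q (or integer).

x̄ = F·x = [-7, -6, 3]
P̄ = F·P·Fᵀ + Q = [25 6 3; 6 29 -17; 3 -17 25]
S = H·P̄·Hᵀ + R = [361 219; 219 619]
K = P̄·Hᵀ·S⁻¹ = [-45531/175498 5335/175498; -15959/87749 21098/87749; -2565/175498 -29429/175498]
x' − x̄ = [456552/87749, 493103/87749, -108063/87749] = K·y
y = (KᵀK)⁻¹·Kᵀ·(x' − x̄) = [-19, 9]
z = y + H·x̄ = [-19, 9] + [21, -10] = [2, -1]

z = [2, -1]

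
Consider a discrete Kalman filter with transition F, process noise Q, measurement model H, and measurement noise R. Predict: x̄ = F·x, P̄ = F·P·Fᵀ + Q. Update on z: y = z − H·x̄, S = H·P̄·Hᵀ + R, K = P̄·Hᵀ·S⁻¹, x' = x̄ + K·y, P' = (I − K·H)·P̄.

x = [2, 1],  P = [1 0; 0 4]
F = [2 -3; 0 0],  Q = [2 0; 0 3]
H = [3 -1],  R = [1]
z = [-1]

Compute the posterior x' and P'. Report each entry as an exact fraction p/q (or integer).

x̄ = F·x = [1, 0]
P̄ = F·P·Fᵀ + Q = [42 0; 0 3]
y = z − H·x̄ = [-4]
S = H·P̄·Hᵀ + R = [382]
K = P̄·Hᵀ·S⁻¹ = [63/191; -3/382]
x' = x̄ + K·y = [-61/191, 6/191]
P' = (I − K·H)·P̄ = [84/191 189/191; 189/191 1137/382]

x' = [-61/191, 6/191]
P' = [84/191 189/191; 189/191 1137/382]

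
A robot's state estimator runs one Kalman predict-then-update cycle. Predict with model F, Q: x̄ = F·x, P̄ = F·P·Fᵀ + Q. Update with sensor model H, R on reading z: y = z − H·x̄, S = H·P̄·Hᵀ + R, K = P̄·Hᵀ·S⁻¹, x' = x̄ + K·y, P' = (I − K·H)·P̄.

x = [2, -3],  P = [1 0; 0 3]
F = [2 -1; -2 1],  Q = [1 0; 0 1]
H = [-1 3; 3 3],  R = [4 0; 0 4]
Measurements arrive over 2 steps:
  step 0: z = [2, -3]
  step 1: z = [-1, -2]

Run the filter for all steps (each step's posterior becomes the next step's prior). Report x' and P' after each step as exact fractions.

step 0: x' = [-91/114, 4/57], P' = [151/342 -59/342; -59/342 91/342]
step 1: x' = [-889/2768, -749/2768], P' = [589/1384 -223/1384; -223/1384 357/1384]

step 0: x̄ = F·x = [7, -7]
step 0: P̄ = F·P·Fᵀ + Q = [8 -7; -7 8]
step 0: y = z − H·x̄ = [30, -3]
step 0: S = H·P̄·Hᵀ + R = [126 6; 6 22]
step 0: K = P̄·Hᵀ·S⁻¹ = [-41/171 23/114; 83/342 4/57]
step 0: x' = x̄ + K·y = [-91/114, 4/57]
step 0: P' = (I − K·H)·P̄ = [151/342 -59/342; -59/342 91/342]
step 1: x̄ = F·x = [-5/3, 5/3]
step 1: P̄ = F·P·Fᵀ + Q = [67/18 -49/18; -49/18 67/18]
step 1: y = z − H·x̄ = [-23/3, -2]
step 1: S = H·P̄·Hᵀ + R = [518/9 6; 6 22]
step 1: K = P̄·Hᵀ·S⁻¹ = [-629/2768 549/2768; 647/2768 201/2768]
step 1: x' = x̄ + K·y = [-889/2768, -749/2768]
step 1: P' = (I − K·H)·P̄ = [589/1384 -223/1384; -223/1384 357/1384]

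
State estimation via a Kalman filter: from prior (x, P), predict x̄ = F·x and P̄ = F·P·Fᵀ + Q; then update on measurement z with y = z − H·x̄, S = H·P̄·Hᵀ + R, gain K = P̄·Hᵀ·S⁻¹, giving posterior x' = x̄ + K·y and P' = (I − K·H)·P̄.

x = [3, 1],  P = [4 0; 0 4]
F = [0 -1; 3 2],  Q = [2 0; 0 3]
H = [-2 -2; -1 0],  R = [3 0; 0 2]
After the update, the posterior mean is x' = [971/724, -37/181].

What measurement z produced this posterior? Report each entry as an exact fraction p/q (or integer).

x̄ = F·x = [-1, 11]
P̄ = F·P·Fᵀ + Q = [6 -8; -8 55]
S = H·P̄·Hᵀ + R = [183 -4; -4 8]
K = P̄·Hᵀ·S⁻¹ = [1/181 -541/724; -90/181 136/181]
x' − x̄ = [1695/724, -2028/181] = K·y
y = (KᵀK)⁻¹·Kᵀ·(x' − x̄) = [18, -3]
z = y + H·x̄ = [18, -3] + [-20, 1] = [-2, -2]

z = [-2, -2]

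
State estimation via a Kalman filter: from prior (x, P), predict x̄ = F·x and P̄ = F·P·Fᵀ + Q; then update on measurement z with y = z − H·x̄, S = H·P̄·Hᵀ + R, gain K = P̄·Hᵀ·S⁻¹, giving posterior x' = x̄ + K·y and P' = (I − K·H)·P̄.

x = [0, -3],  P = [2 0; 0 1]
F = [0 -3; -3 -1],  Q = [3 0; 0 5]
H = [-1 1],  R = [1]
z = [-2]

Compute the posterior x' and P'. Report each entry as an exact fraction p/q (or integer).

x̄ = F·x = [9, 3]
P̄ = F·P·Fᵀ + Q = [12 3; 3 24]
y = z − H·x̄ = [4]
S = H·P̄·Hᵀ + R = [31]
K = P̄·Hᵀ·S⁻¹ = [-9/31; 21/31]
x' = x̄ + K·y = [243/31, 177/31]
P' = (I − K·H)·P̄ = [291/31 282/31; 282/31 303/31]

x' = [243/31, 177/31]
P' = [291/31 282/31; 282/31 303/31]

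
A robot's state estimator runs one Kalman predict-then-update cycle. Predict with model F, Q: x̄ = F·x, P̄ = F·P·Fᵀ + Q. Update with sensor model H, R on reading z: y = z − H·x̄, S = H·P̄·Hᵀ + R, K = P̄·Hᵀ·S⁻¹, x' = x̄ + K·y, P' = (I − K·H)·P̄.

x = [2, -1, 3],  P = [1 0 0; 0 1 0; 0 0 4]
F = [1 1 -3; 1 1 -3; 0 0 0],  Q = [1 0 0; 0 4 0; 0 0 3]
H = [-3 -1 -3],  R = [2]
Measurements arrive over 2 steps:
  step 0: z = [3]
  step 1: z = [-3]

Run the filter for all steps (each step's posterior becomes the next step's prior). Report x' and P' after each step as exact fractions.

step 0: x̄ = F·x = [-8, -8, 0]
step 0: P̄ = F·P·Fᵀ + Q = [39 38 0; 38 42 0; 0 0 3]
step 0: y = z − H·x̄ = [-29]
step 0: S = H·P̄·Hᵀ + R = [650]
step 0: K = P̄·Hᵀ·S⁻¹ = [-31/130; -6/25; -9/650]
step 0: x' = x̄ + K·y = [-141/130, -26/25, 261/650]
step 0: P' = (I − K·H)·P̄ = [53/26 4/5 -279/130; 4/5 114/25 -54/25; -279/130 -54/25 1869/650]
step 1: x̄ = F·x = [-1082/325, -1082/325, 0]
step 1: P̄ = F·P·Fᵀ + Q = [19797/325 19472/325 0; 19472/325 20772/325 0; 0 0 3]
step 1: y = z − H·x̄ = [-5303/325]
step 1: S = H·P̄·Hᵀ + R = [325202/325]
step 1: K = P̄·Hᵀ·S⁻¹ = [-78863/325202; -39594/162601; -2925/325202]
step 1: x' = x̄ + K·y = [204129/325202, 104716/162601, 47727/325202]
step 1: P' = (I − K·H)·P̄ = [672773/325202 134354/162601 -709767/325202; 134354/162601 745164/162601 -356346/162601; -709767/325202 -356346/162601 949281/325202]

step 0: x' = [-141/130, -26/25, 261/650], P' = [53/26 4/5 -279/130; 4/5 114/25 -54/25; -279/130 -54/25 1869/650]
step 1: x' = [204129/325202, 104716/162601, 47727/325202], P' = [672773/325202 134354/162601 -709767/325202; 134354/162601 745164/162601 -356346/162601; -709767/325202 -356346/162601 949281/325202]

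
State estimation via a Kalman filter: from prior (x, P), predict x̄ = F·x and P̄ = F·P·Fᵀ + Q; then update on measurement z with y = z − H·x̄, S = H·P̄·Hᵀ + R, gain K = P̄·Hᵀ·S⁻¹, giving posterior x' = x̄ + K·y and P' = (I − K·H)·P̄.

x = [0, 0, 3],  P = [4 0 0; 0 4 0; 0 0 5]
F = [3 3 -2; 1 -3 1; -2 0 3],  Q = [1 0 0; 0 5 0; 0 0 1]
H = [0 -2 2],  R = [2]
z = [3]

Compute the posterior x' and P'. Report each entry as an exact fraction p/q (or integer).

x' = [-1002/197, 978/197, 1278/197]
P' = [17521/197 -8418/197 -8438/197; -8418/197 6152/197 6109/197; -8438/197 6109/197 6164/197]

x̄ = F·x = [-6, 3, 9]
P̄ = F·P·Fᵀ + Q = [93 -34 -54; -34 50 7; -54 7 62]
y = z − H·x̄ = [-9]
S = H·P̄·Hᵀ + R = [394]
K = P̄·Hᵀ·S⁻¹ = [-20/197; -43/197; 55/197]
x' = x̄ + K·y = [-1002/197, 978/197, 1278/197]
P' = (I − K·H)·P̄ = [17521/197 -8418/197 -8438/197; -8418/197 6152/197 6109/197; -8438/197 6109/197 6164/197]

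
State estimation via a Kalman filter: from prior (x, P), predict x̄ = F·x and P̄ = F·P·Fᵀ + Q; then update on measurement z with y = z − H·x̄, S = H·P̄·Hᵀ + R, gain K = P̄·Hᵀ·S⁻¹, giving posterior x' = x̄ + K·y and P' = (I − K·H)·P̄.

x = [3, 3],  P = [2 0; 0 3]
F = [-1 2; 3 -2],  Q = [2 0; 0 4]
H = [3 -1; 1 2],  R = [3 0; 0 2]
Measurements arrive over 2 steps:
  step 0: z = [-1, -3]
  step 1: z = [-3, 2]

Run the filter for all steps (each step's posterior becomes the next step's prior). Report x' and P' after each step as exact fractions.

step 0: x̄ = F·x = [3, 3]
step 0: P̄ = F·P·Fᵀ + Q = [16 -18; -18 34]
step 0: y = z − H·x̄ = [-7, -12]
step 0: S = H·P̄·Hᵀ + R = [289 -110; -110 82]
step 0: K = P̄·Hᵀ·S⁻¹ = [1606/5799 740/5799; -286/1933 795/1933]
step 0: x' = x̄ + K·y = [-2725/5799, -1739/1933]
step 0: P' = (I − K·H)·P̄ = [1588/5799 -18/1933; -18/1933 804/1933]
step 1: x̄ = F·x = [-7709/5799, 753/1933]
step 1: P̄ = F·P·Fᵀ + Q = [23050/5799 -4948/1933; -4948/1933 15928/1933]
step 1: y = z − H·x̄ = [2663/1933, 14789/5799]
step 1: S = H·P̄·Hᵀ + R = [120565/1933 -33546/1933; -33546/1933 166408/5799]
step 1: K = P̄·Hᵀ·S⁻¹ = [573773/2158171 521819/4316342; -312046/2158171 858207/2158171]
step 1: x' = x̄ + K·y = [-2826307/4316342, 2599482/2158171]
step 1: P' = (I − K·H)·P̄ = [566351/2158171 -22266/2158171; -22266/2158171 869340/2158171]

step 0: x' = [-2725/5799, -1739/1933], P' = [1588/5799 -18/1933; -18/1933 804/1933]
step 1: x' = [-2826307/4316342, 2599482/2158171], P' = [566351/2158171 -22266/2158171; -22266/2158171 869340/2158171]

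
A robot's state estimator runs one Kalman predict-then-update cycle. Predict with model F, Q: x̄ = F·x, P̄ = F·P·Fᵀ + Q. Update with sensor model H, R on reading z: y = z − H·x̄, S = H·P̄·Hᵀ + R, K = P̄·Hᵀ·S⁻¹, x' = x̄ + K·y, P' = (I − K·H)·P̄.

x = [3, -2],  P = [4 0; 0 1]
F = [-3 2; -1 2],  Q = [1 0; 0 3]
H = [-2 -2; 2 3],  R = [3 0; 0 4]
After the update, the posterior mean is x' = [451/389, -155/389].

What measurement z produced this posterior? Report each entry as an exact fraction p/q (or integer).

z = [-2, 1]

x̄ = F·x = [-13, -7]
P̄ = F·P·Fᵀ + Q = [41 16; 16 11]
S = H·P̄·Hᵀ + R = [339 -390; -390 459]
K = P̄·Hᵀ·S⁻¹ = [-542/1167 -130/1167; 188/1167 325/1167]
x' − x̄ = [5508/389, 2568/389] = K·y
y = (KᵀK)⁻¹·Kᵀ·(x' − x̄) = [-42, 48]
z = y + H·x̄ = [-42, 48] + [40, -47] = [-2, 1]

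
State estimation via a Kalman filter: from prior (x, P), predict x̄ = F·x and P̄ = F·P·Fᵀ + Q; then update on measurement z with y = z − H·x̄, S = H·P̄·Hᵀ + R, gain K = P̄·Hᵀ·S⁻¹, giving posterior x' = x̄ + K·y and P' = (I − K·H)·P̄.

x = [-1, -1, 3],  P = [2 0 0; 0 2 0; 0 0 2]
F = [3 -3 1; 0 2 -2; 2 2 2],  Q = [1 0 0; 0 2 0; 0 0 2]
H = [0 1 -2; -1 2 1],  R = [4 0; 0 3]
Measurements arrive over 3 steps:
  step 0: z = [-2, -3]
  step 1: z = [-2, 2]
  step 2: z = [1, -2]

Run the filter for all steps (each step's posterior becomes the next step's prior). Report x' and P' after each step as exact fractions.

step 0: x̄ = F·x = [3, -8, 2]
step 0: P̄ = F·P·Fᵀ + Q = [39 -16 4; -16 18 0; 4 0 26]
step 0: y = z − H·x̄ = [10, 14]
step 0: S = H·P̄·Hᵀ + R = [126 8; 8 196]
step 0: K = P̄·Hᵀ·S⁻¹ = [-521/3079 -4125/12316; 389/3079 801/3079; -1296/3079 797/6158]
step 0: x' = x̄ + K·y = [-20821/6158, -9528/3079, -1223/3079]
step 0: P' = (I − K·H)·P̄ = [153933/12316 13739/3079 15823/6158; 13739/3079 6768/3079 2606/3079; 15823/6158 2606/3079 3895/3079]
step 1: x̄ = F·x = [-7741/6158, -16610/3079, -42323/3079]
step 1: P̄ = F·P·Fᵀ + Q = [795065/12316 7415/3079 501899/6158; 7415/3079 27962/3079 34802/3079; 501899/6158 34802/3079 396795/3079]
step 1: y = z − H·x̄ = [-74194/3079, 155661/6158]
step 1: S = H·P̄·Hᵀ + R = [1488250/3079 -347588/3079; -347588/3079 1297181/12316]
step 1: K = P̄·Hᵀ·S⁻¹ = [-89032680/235021103 -46862121/235021103; 10038065/235021103 71135652/235021103; -111194338/235021103 36958178/235021103]
step 1: x' = x̄ + K·y = [665391092/235021103, 288424374/235021103, 383120508/235021103]
step 1: P' = (I − K·H)·P̄ = [1893280483/235021103 629851504/235021103 492991112/235021103; 629851504/235021103 345333836/235021103 152590788/235021103; 492991112/235021103 152590788/235021103 298684070/235021103]
step 2: x̄ = F·x = [1514020662/235021103, -189392268/235021103, 2673871948/235021103]
step 2: P̄ = F·P·Fᵀ + Q = [11386308916/235021103 -627482500/235021103 13218613766/235021103; -627482500/235021103 1825387526/235021103 734040632/235021103; 13218613766/235021103 734040632/235021103 20822702994/235021103]
step 2: y = z − H·x̄ = [5772157267/235021103, -1251108956/235021103]
step 2: S = H·P̄·Hᵀ + R = [83120121386/235021103 -13132042800/235021103; -13132042800/235021103 19224490319/235021103]
step 2: K = P̄·Hᵀ·S⁻¹ = [-47426231816/131856005843 -28436518750/131856005843; 154647272363/3032688134389 896334391304/3032688134389; -1419795940694/3032688134389 461299238452/3032688134389]
step 2: x' = x̄ + K·y = [-163992797202/131856005843, -3417273092485/3032688134389, -2822730926346/3032688134389]
step 2: P' = (I − K·H)·P̄ = [996478764792/131856005843 326526697964/131856005843 258115812614/131856005843; 326526697964/131856005843 4203364708724/3032688134389 1792387809636/3032688134389; 258115812614/131856005843 1792387809636/3032688134389 3735785786206/3032688134389]

step 0: x' = [-20821/6158, -9528/3079, -1223/3079], P' = [153933/12316 13739/3079 15823/6158; 13739/3079 6768/3079 2606/3079; 15823/6158 2606/3079 3895/3079]
step 1: x' = [665391092/235021103, 288424374/235021103, 383120508/235021103], P' = [1893280483/235021103 629851504/235021103 492991112/235021103; 629851504/235021103 345333836/235021103 152590788/235021103; 492991112/235021103 152590788/235021103 298684070/235021103]
step 2: x' = [-163992797202/131856005843, -3417273092485/3032688134389, -2822730926346/3032688134389], P' = [996478764792/131856005843 326526697964/131856005843 258115812614/131856005843; 326526697964/131856005843 4203364708724/3032688134389 1792387809636/3032688134389; 258115812614/131856005843 1792387809636/3032688134389 3735785786206/3032688134389]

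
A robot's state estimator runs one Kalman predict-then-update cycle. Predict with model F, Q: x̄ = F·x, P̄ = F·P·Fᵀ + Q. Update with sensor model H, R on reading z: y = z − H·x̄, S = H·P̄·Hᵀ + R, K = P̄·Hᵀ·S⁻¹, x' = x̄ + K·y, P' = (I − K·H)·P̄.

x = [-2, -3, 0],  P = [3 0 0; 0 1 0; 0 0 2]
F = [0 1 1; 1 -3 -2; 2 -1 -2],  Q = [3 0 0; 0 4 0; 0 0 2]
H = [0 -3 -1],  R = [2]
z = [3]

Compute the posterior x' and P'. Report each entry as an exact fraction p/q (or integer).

x' = [-431/343, 354/343, -2045/343]
P' = [1382/343 -87/343 209/343; -87/343 311/343 -755/343; 209/343 -755/343 2413/343]

x̄ = F·x = [-3, 7, -1]
P̄ = F·P·Fᵀ + Q = [6 -7 -5; -7 24 17; -5 17 23]
y = z − H·x̄ = [23]
S = H·P̄·Hᵀ + R = [343]
K = P̄·Hᵀ·S⁻¹ = [26/343; -89/343; -74/343]
x' = x̄ + K·y = [-431/343, 354/343, -2045/343]
P' = (I − K·H)·P̄ = [1382/343 -87/343 209/343; -87/343 311/343 -755/343; 209/343 -755/343 2413/343]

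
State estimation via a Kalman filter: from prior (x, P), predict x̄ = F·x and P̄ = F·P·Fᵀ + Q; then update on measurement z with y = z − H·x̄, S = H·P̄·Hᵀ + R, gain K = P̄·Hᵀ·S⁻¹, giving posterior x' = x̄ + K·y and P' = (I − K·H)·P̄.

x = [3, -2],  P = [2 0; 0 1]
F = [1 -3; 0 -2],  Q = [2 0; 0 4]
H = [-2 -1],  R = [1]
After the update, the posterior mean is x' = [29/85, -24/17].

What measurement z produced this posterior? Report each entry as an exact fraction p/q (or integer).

x̄ = F·x = [9, 4]
P̄ = F·P·Fᵀ + Q = [13 6; 6 8]
S = H·P̄·Hᵀ + R = [85]
K = P̄·Hᵀ·S⁻¹ = [-32/85; -4/17]
x' − x̄ = [-736/85, -92/17] = K·y
y = (KᵀK)⁻¹·Kᵀ·(x' − x̄) = [23]
z = y + H·x̄ = [23] + [-22] = [1]

z = [1]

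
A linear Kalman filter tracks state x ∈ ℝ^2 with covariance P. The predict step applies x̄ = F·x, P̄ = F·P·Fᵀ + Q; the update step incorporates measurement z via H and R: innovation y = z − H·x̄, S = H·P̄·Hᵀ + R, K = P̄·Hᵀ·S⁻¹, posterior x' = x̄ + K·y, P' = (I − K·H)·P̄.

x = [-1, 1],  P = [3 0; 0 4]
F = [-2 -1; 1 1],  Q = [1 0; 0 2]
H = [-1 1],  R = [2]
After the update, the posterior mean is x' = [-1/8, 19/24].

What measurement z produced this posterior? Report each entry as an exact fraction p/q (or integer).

x̄ = F·x = [1, 0]
P̄ = F·P·Fᵀ + Q = [17 -10; -10 9]
S = H·P̄·Hᵀ + R = [48]
K = P̄·Hᵀ·S⁻¹ = [-9/16; 19/48]
x' − x̄ = [-9/8, 19/24] = K·y
y = (KᵀK)⁻¹·Kᵀ·(x' − x̄) = [2]
z = y + H·x̄ = [2] + [-1] = [1]

z = [1]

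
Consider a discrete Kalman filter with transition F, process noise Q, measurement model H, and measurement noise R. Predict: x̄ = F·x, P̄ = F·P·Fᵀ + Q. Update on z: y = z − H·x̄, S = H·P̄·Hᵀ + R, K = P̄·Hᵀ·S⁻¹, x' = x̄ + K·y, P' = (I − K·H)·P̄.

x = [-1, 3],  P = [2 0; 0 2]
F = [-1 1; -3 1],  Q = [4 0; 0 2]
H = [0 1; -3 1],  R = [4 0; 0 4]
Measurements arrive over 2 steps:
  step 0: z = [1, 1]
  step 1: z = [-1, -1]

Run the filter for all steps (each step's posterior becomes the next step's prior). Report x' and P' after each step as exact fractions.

step 0: x' = [34/81, 140/81], P' = [64/81 92/81; 92/81 274/81]
step 1: x' = [3062/10799, -3783/10799], P' = [7104/10799 8180/10799; 8180/10799 25204/10799]

step 0: x̄ = F·x = [4, 6]
step 0: P̄ = F·P·Fᵀ + Q = [8 8; 8 22]
step 0: y = z − H·x̄ = [-5, 7]
step 0: S = H·P̄·Hᵀ + R = [26 -2; -2 50]
step 0: K = P̄·Hᵀ·S⁻¹ = [23/81 -25/81; 137/162 -1/162]
step 0: x' = x̄ + K·y = [34/81, 140/81]
step 0: P' = (I − K·H)·P̄ = [64/81 92/81; 92/81 274/81]
step 1: x̄ = F·x = [106/81, 38/81]
step 1: P̄ = F·P·Fᵀ + Q = [478/81 98/81; 98/81 460/81]
step 1: y = z − H·x̄ = [-119/81, 199/81]
step 1: S = H·P̄·Hᵀ + R = [784/81 166/81; 166/81 4498/81]
step 1: K = P̄·Hᵀ·S⁻¹ = [2045/10799 -3283/10799; 6301/10799 166/10799]
step 1: x' = x̄ + K·y = [3062/10799, -3783/10799]
step 1: P' = (I − K·H)·P̄ = [7104/10799 8180/10799; 8180/10799 25204/10799]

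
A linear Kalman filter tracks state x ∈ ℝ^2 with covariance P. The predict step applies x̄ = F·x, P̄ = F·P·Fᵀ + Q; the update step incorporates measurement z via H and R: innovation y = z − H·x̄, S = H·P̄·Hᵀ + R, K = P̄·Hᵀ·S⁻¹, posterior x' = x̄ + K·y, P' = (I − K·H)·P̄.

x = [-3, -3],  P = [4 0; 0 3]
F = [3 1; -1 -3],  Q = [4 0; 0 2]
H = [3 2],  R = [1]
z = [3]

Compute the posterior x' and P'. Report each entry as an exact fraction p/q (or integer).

x' = [-1911/268, 3261/268]
P' = [3955/268 -5889/268; -5889/268 8835/268]

x̄ = F·x = [-12, 12]
P̄ = F·P·Fᵀ + Q = [43 -21; -21 33]
y = z − H·x̄ = [15]
S = H·P̄·Hᵀ + R = [268]
K = P̄·Hᵀ·S⁻¹ = [87/268; 3/268]
x' = x̄ + K·y = [-1911/268, 3261/268]
P' = (I − K·H)·P̄ = [3955/268 -5889/268; -5889/268 8835/268]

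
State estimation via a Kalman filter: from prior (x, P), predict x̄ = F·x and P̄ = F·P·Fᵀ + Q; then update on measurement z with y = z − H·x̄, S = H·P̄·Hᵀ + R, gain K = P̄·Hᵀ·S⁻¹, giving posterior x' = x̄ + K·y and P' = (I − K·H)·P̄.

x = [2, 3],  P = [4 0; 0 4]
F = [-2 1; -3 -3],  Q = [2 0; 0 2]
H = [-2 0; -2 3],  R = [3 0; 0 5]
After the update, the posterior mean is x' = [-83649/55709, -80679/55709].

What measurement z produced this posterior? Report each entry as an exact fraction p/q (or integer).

z = [3, -1]

x̄ = F·x = [-1, -15]
P̄ = F·P·Fᵀ + Q = [22 12; 12 74]
S = H·P̄·Hᵀ + R = [91 16; 16 615]
K = P̄·Hᵀ·S⁻¹ = [-26932/55709 -24/55709; -17928/55709 18402/55709]
x' − x̄ = [-27940/55709, 754956/55709] = K·y
y = (KᵀK)⁻¹·Kᵀ·(x' − x̄) = [1, 42]
z = y + H·x̄ = [1, 42] + [2, -43] = [3, -1]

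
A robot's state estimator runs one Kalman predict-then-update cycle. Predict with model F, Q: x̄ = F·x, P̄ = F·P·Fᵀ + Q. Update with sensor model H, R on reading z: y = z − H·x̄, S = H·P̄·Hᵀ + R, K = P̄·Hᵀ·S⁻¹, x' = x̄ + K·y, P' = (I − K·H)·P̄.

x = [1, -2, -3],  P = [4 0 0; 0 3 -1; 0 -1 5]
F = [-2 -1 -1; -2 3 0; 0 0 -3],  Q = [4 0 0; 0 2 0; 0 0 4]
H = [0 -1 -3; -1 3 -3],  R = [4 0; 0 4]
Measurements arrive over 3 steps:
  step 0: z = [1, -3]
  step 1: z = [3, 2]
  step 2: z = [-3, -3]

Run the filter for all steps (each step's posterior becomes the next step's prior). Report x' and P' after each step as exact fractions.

step 0: x' = [12626/15307, -66368/76535, -723/15307], P' = [337184/15307 85304/15307 -26844/15307; 85304/15307 145691/76535 -4281/15307; -26844/15307 -4281/15307 6355/15307]
step 1: x' = [891229055/174426727, 164380198/174426727, -236577789/174426727], P' = [10371344384/174426727 2752980528/174426727 -791003988/174426727; 2752980528/174426727 811685918/174426727 -184690860/174426727; -791003988/174426727 -184690860/174426727 105618130/174426727]
step 2: x' = [854980518338/695923910285, 404886129129/1391847820570, 1322965980381/1391847820570], P' = [59103805639696/695923910285 15727992403924/695923910285 -4509444414504/695923910285; 15727992403924/695923910285 4507733155221/695923910285 -1099244346081/695923910285; -4509444414504/695923910285 -1099244346081/695923910285 524694267641/695923910285]

step 0: x̄ = F·x = [3, -8, 9]
step 0: P̄ = F·P·Fᵀ + Q = [26 10 12; 10 45 9; 12 9 49]
step 0: y = z − H·x̄ = [20, 51]
step 0: S = H·P̄·Hᵀ + R = [544 298; 298 726]
step 0: K = P̄·Hᵀ·S⁻¹ = [-1193/15307 -185/15307; -20369/76535 18692/76535; -3696/15307 -1266/15307]
step 0: x' = x̄ + K·y = [12626/15307, -66368/76535, -723/15307]
step 0: P' = (I − K·H)·P̄ = [337184/15307 85304/15307 -26844/15307; 85304/15307 145691/76535 -4281/15307; -26844/15307 -4281/15307 6355/15307]
step 1: x̄ = F·x = [-56277/76535, -325364/76535, 2169/15307]
step 1: P̄ = F·P·Fᵀ + Q = [8353676/76535 4396302/76535 -154842/15307; 4396302/76535 3089729/76535 -122535/15307; -154842/15307 -122535/15307 118423/15307]
step 1: y = z − H·x̄ = [-63224/76535, 221084/15307]
step 1: S = H·P̄·Hᵀ + R = [5048854/76535 361914/15307; 361914/15307 4360298/15307]
step 1: K = P̄·Hᵀ·S⁻¹ = [-94992141/174426727 65152291/174426727; -128806669/348853454 118074903/348853454; -66081765/348853454 -39961491/348853454]
step 1: x' = x̄ + K·y = [891229055/174426727, 164380198/174426727, -236577789/174426727]
step 1: P' = (I − K·H)·P̄ = [10371344384/174426727 2752980528/174426727 -791003988/174426727; 2752980528/174426727 811685918/174426727 -184690860/174426727; -791003988/174426727 -184690860/174426727 105618130/174426727]
step 2: x̄ = F·x = [-1710260519/174426727, -1289317516/174426727, 709733367/174426727]
step 2: P̄ = F·P·Fᵀ + Q = [50578912932/174426727 27010462274/174426727 -4983242118/174426727; 27010462274/174426727 16103637916/174426727 -3083806188/174426727; -4983242118/174426727 -3083806188/174426727 1648270078/174426727]
step 2: y = z − H·x̄ = [316602404/174426727, 3763611949/174426727]
step 2: S = H·P̄·Hᵀ + R = [13132938398/174426727 -2912909998/174426727; -2912909998/174426727 74590076818/174426727]
step 2: K = P̄·Hᵀ·S⁻¹ = [-549914790103/695923910285 402126203897/695923910285; -605000058489/1391847820570 546470049991/1391847820570; -237419228421/1391847820570 -181185713331/1391847820570]
step 2: x' = x̄ + K·y = [854980518338/695923910285, 404886129129/1391847820570, 1322965980381/1391847820570]
step 2: P' = (I − K·H)·P̄ = [59103805639696/695923910285 15727992403924/695923910285 -4509444414504/695923910285; 15727992403924/695923910285 4507733155221/695923910285 -1099244346081/695923910285; -4509444414504/695923910285 -1099244346081/695923910285 524694267641/695923910285]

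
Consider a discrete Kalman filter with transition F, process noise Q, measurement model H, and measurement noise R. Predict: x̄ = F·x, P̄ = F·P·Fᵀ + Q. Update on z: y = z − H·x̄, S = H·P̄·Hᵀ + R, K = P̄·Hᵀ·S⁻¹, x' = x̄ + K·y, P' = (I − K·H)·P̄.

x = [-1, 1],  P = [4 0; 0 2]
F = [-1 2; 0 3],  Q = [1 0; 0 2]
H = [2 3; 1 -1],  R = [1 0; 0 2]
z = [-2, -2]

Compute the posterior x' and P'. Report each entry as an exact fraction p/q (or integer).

x̄ = F·x = [3, 3]
P̄ = F·P·Fᵀ + Q = [13 12; 12 20]
y = z − H·x̄ = [-17, -2]
S = H·P̄·Hᵀ + R = [377 -22; -22 11]
K = P̄·Hᵀ·S⁻¹ = [64/333 1741/3663; 68/333 -1168/3663]
x' = x̄ + K·y = [-1487/1221, 203/1221]
P' = (I − K·H)·P̄ = [2230/3663 -1252/3663; -1252/3663 1084/3663]

x' = [-1487/1221, 203/1221]
P' = [2230/3663 -1252/3663; -1252/3663 1084/3663]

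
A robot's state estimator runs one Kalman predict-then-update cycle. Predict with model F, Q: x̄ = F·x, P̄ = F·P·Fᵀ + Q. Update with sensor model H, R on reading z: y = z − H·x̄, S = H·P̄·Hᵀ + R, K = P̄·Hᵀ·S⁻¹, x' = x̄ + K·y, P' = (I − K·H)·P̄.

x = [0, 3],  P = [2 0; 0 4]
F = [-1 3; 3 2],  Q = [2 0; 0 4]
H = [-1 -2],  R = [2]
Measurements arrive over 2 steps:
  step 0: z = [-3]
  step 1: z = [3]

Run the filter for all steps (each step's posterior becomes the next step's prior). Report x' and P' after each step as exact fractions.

step 0: x' = [27/7, -48/133], P' = [128/7 -62/7; -62/7 636/133]
step 1: x' = [24309/3041, -16059/3041], P' = [235013/3041 -119497/3041; -119497/3041 62231/3041]

step 0: x̄ = F·x = [9, 6]
step 0: P̄ = F·P·Fᵀ + Q = [40 18; 18 38]
step 0: y = z − H·x̄ = [18]
step 0: S = H·P̄·Hᵀ + R = [266]
step 0: K = P̄·Hᵀ·S⁻¹ = [-2/7; -47/133]
step 0: x' = x̄ + K·y = [27/7, -48/133]
step 0: P' = (I − K·H)·P̄ = [128/7 -62/7; -62/7 636/133]
step 1: x̄ = F·x = [-657/133, 1443/133]
step 1: P̄ = F·P·Fᵀ + Q = [15490/133 -11726/133; -11726/133 10828/133]
step 1: y = z − H·x̄ = [2628/133]
step 1: S = H·P̄·Hᵀ + R = [12164/133]
step 1: K = P̄·Hᵀ·S⁻¹ = [3981/6082; -4965/6082]
step 1: x' = x̄ + K·y = [24309/3041, -16059/3041]
step 1: P' = (I − K·H)·P̄ = [235013/3041 -119497/3041; -119497/3041 62231/3041]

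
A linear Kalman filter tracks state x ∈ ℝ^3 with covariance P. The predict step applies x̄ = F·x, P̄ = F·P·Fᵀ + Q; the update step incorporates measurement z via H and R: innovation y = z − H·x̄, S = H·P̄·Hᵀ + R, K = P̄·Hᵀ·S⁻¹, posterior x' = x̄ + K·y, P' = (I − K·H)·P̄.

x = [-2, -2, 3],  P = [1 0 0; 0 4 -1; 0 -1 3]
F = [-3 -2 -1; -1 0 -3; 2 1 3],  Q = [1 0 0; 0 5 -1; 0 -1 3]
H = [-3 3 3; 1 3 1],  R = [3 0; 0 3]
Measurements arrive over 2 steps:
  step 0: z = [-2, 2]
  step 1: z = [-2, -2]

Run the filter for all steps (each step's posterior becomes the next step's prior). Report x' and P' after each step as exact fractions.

step 0: x̄ = F·x = [7, -7, 3]
step 0: P̄ = F·P·Fᵀ + Q = [25 6 -16; 6 33 -27; -16 -27 32]
step 0: y = z − H·x̄ = [31, 13]
step 0: S = H·P̄·Hᵀ + R = [507 -42; -42 199]
step 0: K = P̄·Hᵀ·S⁻¹ = [-6587/33043 3093/33043; 1092/33043 13182/33043; 3269/33043 -10103/33043]
step 0: x' = x̄ + K·y = [67313/33043, -26083/33043, 69129/33043]
step 0: P' = (I − K·H)·P̄ = [50929/33043 -42996/33043 87338/33043; -42996/33043 62223/33043 -104127/33043; 87338/33043 -104127/33043 194734/33043]
step 1: x̄ = F·x = [-218902/33043, -274700/33043, 315930/33043]
step 1: P̄ = F·P·Fᵀ + Q = [526598/33043 899615/33043 -945079/33043; 899615/33043 2492778/33043 -2318172/33043; -945079/33043 -2318172/33043 2368984/33043]
step 1: y = z − H·x̄ = [-846482/33043, 660986/33043]
step 1: S = H·P̄·Hᵀ + R = [7685625/33043 -5253594/33043; -5253594/33043 15028213/33043]
step 1: K = P̄·Hᵀ·S⁻¹ = [-139324538/886733041 85846504/886733041; -8586397/886733041 354552803/886733041; 159830135/886733041 -270457497/886733041]
step 1: x' = x̄ + K·y = [-587978854/886733041, -59404316/886733041, -1026431674/886733041]
step 1: P' = (I − K·H)·P̄ = [970969558/886733041 -772537533/886733041 1604182553/886733041; -772537533/886733041 1308659936/886733041 -2089783866/886733041; 1604182553/886733041 -2089783866/886733041 3853796554/886733041]

step 0: x' = [67313/33043, -26083/33043, 69129/33043], P' = [50929/33043 -42996/33043 87338/33043; -42996/33043 62223/33043 -104127/33043; 87338/33043 -104127/33043 194734/33043]
step 1: x' = [-587978854/886733041, -59404316/886733041, -1026431674/886733041], P' = [970969558/886733041 -772537533/886733041 1604182553/886733041; -772537533/886733041 1308659936/886733041 -2089783866/886733041; 1604182553/886733041 -2089783866/886733041 3853796554/886733041]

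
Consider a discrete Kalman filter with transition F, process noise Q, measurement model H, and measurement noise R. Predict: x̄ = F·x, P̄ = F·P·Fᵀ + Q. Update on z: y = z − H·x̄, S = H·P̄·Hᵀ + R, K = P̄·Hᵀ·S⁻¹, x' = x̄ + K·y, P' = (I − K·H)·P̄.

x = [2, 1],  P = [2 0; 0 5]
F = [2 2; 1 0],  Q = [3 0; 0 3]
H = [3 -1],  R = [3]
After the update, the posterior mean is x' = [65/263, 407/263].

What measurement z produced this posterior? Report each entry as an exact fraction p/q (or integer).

x̄ = F·x = [6, 2]
P̄ = F·P·Fᵀ + Q = [31 4; 4 5]
S = H·P̄·Hᵀ + R = [263]
K = P̄·Hᵀ·S⁻¹ = [89/263; 7/263]
x' − x̄ = [-1513/263, -119/263] = K·y
y = (KᵀK)⁻¹·Kᵀ·(x' − x̄) = [-17]
z = y + H·x̄ = [-17] + [16] = [-1]

z = [-1]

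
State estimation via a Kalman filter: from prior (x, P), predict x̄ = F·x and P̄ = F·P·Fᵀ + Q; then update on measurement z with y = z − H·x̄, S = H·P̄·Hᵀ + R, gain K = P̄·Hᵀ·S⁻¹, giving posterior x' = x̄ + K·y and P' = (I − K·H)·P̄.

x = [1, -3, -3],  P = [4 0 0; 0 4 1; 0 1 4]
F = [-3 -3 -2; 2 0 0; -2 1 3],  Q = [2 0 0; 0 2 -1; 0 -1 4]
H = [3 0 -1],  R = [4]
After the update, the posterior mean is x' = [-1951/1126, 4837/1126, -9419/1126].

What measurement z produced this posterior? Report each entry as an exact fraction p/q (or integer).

x̄ = F·x = [12, 2, -14]
P̄ = F·P·Fᵀ + Q = [102 -24 -23; -24 18 -17; -23 -17 66]
S = H·P̄·Hᵀ + R = [1126]
K = P̄·Hᵀ·S⁻¹ = [329/1126; -55/1126; -135/1126]
x' − x̄ = [-15463/1126, 2585/1126, 6345/1126] = K·y
y = (KᵀK)⁻¹·Kᵀ·(x' − x̄) = [-47]
z = y + H·x̄ = [-47] + [50] = [3]

z = [3]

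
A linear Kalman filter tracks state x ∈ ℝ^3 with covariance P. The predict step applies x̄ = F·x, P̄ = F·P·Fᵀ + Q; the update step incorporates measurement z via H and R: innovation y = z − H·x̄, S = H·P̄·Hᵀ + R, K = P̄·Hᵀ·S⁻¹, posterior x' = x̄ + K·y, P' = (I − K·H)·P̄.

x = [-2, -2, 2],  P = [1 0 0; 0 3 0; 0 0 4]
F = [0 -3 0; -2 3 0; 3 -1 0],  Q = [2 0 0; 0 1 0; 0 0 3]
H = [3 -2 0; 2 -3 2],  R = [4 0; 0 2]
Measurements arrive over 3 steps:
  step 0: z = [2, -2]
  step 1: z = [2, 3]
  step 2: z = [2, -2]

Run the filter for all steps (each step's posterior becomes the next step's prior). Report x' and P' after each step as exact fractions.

step 0: x' = [21814/18851, 19874/56553, -33400/18851], P' = [14132/18851 10228/18851 -324/18851; 10228/18851 49046/56553 11440/18851; -324/18851 11440/18851 23922/18851]
step 1: x' = [481303/10017379, -19862428/30052137, 12047207/20034758], P' = [7315613/10017379 5212267/10017379 -391027/20034758; 5212267/10017379 25203805/30052137 12021863/20034758; -391027/20034758 12021863/20034758 50611549/40069516]
step 2: x' = [152308603186/247810268275, 14116548524/247810268275, -344478418971/247810268275], P' = [180825620804/247810268275 128940405636/247810268275 -4623976844/247810268275; 128940405636/247810268275 207789654774/247810268275 148643769054/247810268275; -4623976844/247810268275 148643769054/247810268275 312626322859/247810268275]

step 0: x̄ = F·x = [6, -2, -4]
step 0: P̄ = F·P·Fᵀ + Q = [29 -27 9; -27 32 -15; 9 -15 15]
step 0: y = z − H·x̄ = [-20, -12]
step 0: S = H·P̄·Hᵀ + R = [717 831; 831 1042]
step 0: K = P̄·Hᵀ·S⁻¹ = [5485/18851 -1534/18851; -1510/56553 -2855/18851; -5963/18851 6438/18851]
step 0: x' = x̄ + K·y = [21814/18851, 19874/56553, -33400/18851]
step 0: P' = (I − K·H)·P̄ = [14132/18851 10228/18851 -324/18851; 10228/18851 49046/56553 11440/18851; -324/18851 11440/18851 23922/18851]
step 1: x̄ = F·x = [-19874/18851, -23754/18851, 176452/56553]
step 1: P̄ = F·P·Fᵀ + Q = [184840/18851 -85770/18851 -43006/18851; -85770/18851 99781/18851 -21330/18851; -43006/18851 -21330/18851 416165/56553]
step 1: y = z − H·x̄ = [49816/18851, -277787/56553]
step 1: S = H·P̄·Hᵀ + R = [3167328/18851 2650020/18851; 2650020/18851 9513389/56553]
step 1: K = P̄·Hᵀ·S⁻¹ = [11522305/40069516 -698301/10017379; -3497207/120208548 -1378704/10017379; -25216807/80139032 6881953/20034758]
step 1: x' = x̄ + K·y = [481303/10017379, -19862428/30052137, 12047207/20034758]
step 1: P' = (I − K·H)·P̄ = [7315613/10017379 5212267/10017379 -391027/20034758; 5212267/10017379 25203805/30052137 12021863/20034758; -391027/20034758 12021863/20034758 50611549/40069516]
step 2: x̄ = F·x = [19862428/10017379, -20825034/10017379, 24194155/30052137]
step 2: P̄ = F·P·Fᵀ + Q = [95646173/10017379 -44337813/10017379 -21706598/10017379; -44337813/10017379 52344042/10017379 -11762546/10017379; -21706598/10017379 -11762546/10017379 219060961/30052137]
step 2: y = z − H·x̄ = [-81202594/10017379, -415092458/30052137]
step 2: S = H·P̄·Hᵀ + R = [1642314997/10017379 1381143455/10017379; 1381143455/10017379 4996045900/30052137]
step 2: K = P̄·Hᵀ·S⁻¹ = [14229802557/49562053655 -17208964494/247810268275; -1437904632/49562053655 -34100307471/247810268275; -15557973432/49562053655 85036692434/247810268275]
step 2: x' = x̄ + K·y = [152308603186/247810268275, 14116548524/247810268275, -344478418971/247810268275]
step 2: P' = (I − K·H)·P̄ = [180825620804/247810268275 128940405636/247810268275 -4623976844/247810268275; 128940405636/247810268275 207789654774/247810268275 148643769054/247810268275; -4623976844/247810268275 148643769054/247810268275 312626322859/247810268275]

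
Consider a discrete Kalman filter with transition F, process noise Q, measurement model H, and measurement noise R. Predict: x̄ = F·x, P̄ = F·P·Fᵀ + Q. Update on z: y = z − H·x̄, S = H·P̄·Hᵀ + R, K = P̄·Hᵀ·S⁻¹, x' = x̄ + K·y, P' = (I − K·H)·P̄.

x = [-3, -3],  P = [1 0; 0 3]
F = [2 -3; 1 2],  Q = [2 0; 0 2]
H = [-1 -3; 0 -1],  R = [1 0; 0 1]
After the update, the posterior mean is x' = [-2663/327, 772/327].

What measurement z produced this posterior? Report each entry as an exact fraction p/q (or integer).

z = [1, -3]

x̄ = F·x = [3, -9]
P̄ = F·P·Fᵀ + Q = [33 -16; -16 15]
S = H·P̄·Hᵀ + R = [73 29; 29 16]
K = P̄·Hᵀ·S⁻¹ = [-224/327 733/327; -29/327 -254/327]
x' − x̄ = [-3644/327, 3715/327] = K·y
y = (KᵀK)⁻¹·Kᵀ·(x' − x̄) = [-23, -12]
z = y + H·x̄ = [-23, -12] + [24, 9] = [1, -3]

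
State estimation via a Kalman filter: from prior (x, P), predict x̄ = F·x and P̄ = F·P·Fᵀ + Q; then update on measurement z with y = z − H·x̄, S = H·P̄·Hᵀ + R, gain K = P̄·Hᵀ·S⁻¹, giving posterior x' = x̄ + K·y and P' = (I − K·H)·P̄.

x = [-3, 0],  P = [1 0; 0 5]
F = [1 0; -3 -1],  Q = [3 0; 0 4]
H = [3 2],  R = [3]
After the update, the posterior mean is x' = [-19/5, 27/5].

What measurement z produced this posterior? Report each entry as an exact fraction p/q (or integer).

x̄ = F·x = [-3, 9]
P̄ = F·P·Fᵀ + Q = [4 -3; -3 18]
S = H·P̄·Hᵀ + R = [75]
K = P̄·Hᵀ·S⁻¹ = [2/25; 9/25]
x' − x̄ = [-4/5, -18/5] = K·y
y = (KᵀK)⁻¹·Kᵀ·(x' − x̄) = [-10]
z = y + H·x̄ = [-10] + [9] = [-1]

z = [-1]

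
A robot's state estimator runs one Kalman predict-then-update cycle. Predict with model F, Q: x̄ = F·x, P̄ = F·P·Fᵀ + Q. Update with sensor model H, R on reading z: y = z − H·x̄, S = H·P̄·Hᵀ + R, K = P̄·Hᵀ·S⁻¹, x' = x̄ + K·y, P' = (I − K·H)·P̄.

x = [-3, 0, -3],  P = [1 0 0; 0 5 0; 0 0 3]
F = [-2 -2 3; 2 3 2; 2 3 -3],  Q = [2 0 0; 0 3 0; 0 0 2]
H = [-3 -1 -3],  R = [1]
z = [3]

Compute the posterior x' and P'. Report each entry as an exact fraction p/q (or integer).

x' = [-267/59, -1851/236, 723/118]
P' = [2727/59 146/59 -2779/59; 146/59 3223/236 -811/118; -2779/59 -811/118 2921/59]

x̄ = F·x = [-3, -12, 3]
P̄ = F·P·Fᵀ + Q = [53 -16 -61; -16 64 31; -61 31 78]
y = z − H·x̄ = [-9]
S = H·P̄·Hᵀ + R = [236]
K = P̄·Hᵀ·S⁻¹ = [10/59; -109/236; -41/118]
x' = x̄ + K·y = [-267/59, -1851/236, 723/118]
P' = (I − K·H)·P̄ = [2727/59 146/59 -2779/59; 146/59 3223/236 -811/118; -2779/59 -811/118 2921/59]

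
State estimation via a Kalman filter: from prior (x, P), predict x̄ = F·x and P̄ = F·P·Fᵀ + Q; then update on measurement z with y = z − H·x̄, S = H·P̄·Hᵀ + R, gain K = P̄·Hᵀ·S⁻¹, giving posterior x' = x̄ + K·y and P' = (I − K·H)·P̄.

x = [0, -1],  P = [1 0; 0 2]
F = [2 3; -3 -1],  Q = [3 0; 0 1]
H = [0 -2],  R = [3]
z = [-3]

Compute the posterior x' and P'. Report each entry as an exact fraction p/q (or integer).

x̄ = F·x = [-3, 1]
P̄ = F·P·Fᵀ + Q = [25 -12; -12 12]
y = z − H·x̄ = [-1]
S = H·P̄·Hᵀ + R = [51]
K = P̄·Hᵀ·S⁻¹ = [8/17; -8/17]
x' = x̄ + K·y = [-59/17, 25/17]
P' = (I − K·H)·P̄ = [233/17 -12/17; -12/17 12/17]

x' = [-59/17, 25/17]
P' = [233/17 -12/17; -12/17 12/17]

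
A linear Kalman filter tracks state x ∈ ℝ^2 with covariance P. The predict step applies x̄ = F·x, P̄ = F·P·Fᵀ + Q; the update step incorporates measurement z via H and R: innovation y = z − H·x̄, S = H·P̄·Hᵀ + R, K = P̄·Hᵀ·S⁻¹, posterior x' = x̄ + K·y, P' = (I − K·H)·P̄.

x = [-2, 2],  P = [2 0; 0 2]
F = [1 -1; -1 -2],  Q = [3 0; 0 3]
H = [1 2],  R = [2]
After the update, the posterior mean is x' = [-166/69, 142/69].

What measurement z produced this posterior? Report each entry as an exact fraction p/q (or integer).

x̄ = F·x = [-4, -2]
P̄ = F·P·Fᵀ + Q = [7 2; 2 13]
S = H·P̄·Hᵀ + R = [69]
K = P̄·Hᵀ·S⁻¹ = [11/69; 28/69]
x' − x̄ = [110/69, 280/69] = K·y
y = (KᵀK)⁻¹·Kᵀ·(x' − x̄) = [10]
z = y + H·x̄ = [10] + [-8] = [2]

z = [2]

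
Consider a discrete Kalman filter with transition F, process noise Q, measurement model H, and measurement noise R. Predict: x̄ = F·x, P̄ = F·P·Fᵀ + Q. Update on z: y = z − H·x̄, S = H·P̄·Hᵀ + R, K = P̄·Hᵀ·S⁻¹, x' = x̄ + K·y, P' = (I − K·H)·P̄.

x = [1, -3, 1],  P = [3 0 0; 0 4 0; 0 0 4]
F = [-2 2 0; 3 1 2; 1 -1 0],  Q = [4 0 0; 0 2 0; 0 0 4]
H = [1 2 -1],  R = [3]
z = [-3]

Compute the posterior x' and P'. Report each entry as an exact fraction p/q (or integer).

x' = [-155/21, 167/42, 51/14]
P' = [3022/105 -2129/105 -85/7; -2129/105 3401/210 153/14; -85/7 153/14 139/14]

x̄ = F·x = [-8, 2, 4]
P̄ = F·P·Fᵀ + Q = [32 -10 -14; -10 49 5; -14 5 11]
y = z − H·x̄ = [5]
S = H·P̄·Hᵀ + R = [210]
K = P̄·Hᵀ·S⁻¹ = [13/105; 83/210; -1/14]
x' = x̄ + K·y = [-155/21, 167/42, 51/14]
P' = (I − K·H)·P̄ = [3022/105 -2129/105 -85/7; -2129/105 3401/210 153/14; -85/7 153/14 139/14]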